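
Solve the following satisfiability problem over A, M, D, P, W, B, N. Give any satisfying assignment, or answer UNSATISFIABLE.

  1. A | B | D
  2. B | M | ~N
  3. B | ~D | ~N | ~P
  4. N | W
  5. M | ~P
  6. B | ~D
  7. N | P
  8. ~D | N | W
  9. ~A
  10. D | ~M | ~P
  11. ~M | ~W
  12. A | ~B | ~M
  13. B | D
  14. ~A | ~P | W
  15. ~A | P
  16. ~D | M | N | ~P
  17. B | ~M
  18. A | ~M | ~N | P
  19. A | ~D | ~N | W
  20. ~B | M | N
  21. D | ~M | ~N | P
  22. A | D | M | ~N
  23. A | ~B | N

A = False, M = False, D = True, P = False, W = True, B = True, N = True

Unit clause (~A) forces A = False.
Set M = False.
  then (M | ~P) forces P = False.
  then (N | P) forces N = True.
  then (A | D | M | ~N) forces D = True.
  then (B | M | ~N) forces B = True.
  then (A | ~D | ~N | W) forces W = True.
All clauses satisfied.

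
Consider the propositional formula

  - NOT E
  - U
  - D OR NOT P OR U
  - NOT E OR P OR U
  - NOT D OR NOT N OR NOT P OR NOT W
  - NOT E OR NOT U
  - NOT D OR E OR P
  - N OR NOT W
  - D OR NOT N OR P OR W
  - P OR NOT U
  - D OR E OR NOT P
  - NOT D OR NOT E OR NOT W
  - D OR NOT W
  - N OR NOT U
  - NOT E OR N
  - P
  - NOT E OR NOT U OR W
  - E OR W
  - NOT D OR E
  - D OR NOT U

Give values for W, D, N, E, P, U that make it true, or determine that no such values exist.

Case D = True:
  (NOT E) forces E = False.
  Clause (NOT D OR E) is falsified — contradiction.
Case D = False:
  (NOT E) forces E = False.
  (U) forces U = True.
  Clause (D OR NOT U) is falsified — contradiction.
Both cases fail, so the formula is unsatisfiable.

UNSATISFIABLE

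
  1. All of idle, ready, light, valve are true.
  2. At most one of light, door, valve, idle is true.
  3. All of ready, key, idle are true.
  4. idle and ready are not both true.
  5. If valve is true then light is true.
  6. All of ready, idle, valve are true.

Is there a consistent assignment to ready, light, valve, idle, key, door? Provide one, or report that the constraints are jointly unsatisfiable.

UNSATISFIABLE

Case ready = True:
  (1) forces idle = True.
  Constraint (4) is violated (idle=T, ready=T) — contradiction.
Case ready = False:
  Constraint (1) is violated (ready=F) — contradiction.
Both cases fail — unsatisfiable.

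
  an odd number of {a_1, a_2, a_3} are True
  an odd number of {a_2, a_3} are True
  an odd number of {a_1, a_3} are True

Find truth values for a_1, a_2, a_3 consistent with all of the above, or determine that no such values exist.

a_1: False, a_2: False, a_3: True

{a_1, a_2, a_3}: 1 true → odd ✓
{a_2, a_3}: 1 true → odd ✓
{a_1, a_3}: 1 true → odd ✓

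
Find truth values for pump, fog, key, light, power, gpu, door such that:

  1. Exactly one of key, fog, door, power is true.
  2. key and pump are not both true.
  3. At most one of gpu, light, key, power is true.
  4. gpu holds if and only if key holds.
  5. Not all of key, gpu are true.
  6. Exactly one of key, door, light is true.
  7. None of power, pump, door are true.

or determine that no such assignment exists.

pump = False; fog = True; key = False; light = True; power = False; gpu = False; door = False

  (1) {key, fog, door, power}: 1 true — exactly one ✓
  (2) key=F, pump=F — not both ✓
  (3) {gpu, light, key, power}: 1 true — at most one ✓
  (4) gpu=F, key=F — same ✓
  (5) {key, gpu}: 0/2 true — not all ✓
  (6) {key, door, light}: 1 true — exactly one ✓
  (7) {power, pump, door}: 0 true — none ✓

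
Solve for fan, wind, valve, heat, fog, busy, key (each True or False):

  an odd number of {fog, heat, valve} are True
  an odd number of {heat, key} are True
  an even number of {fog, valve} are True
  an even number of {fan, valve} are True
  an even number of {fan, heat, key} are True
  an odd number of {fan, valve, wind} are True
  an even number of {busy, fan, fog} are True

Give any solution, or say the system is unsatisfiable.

fan: True, wind: True, valve: True, heat: True, fog: True, busy: False, key: False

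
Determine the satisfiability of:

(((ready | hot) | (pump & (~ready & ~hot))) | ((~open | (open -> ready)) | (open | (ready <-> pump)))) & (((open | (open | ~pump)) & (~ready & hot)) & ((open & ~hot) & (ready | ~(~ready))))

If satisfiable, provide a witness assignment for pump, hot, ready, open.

The formula is unsatisfiable.

Case hot = True: the conjunct ~hot is False.
Case hot = False: the conjunct hot is False.
Both cases fail — unsatisfiable.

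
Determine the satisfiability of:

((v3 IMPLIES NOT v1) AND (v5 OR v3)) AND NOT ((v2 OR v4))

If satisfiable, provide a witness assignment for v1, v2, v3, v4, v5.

v1 = False; v2 = False; v3 = True; v4 = False; v5 = False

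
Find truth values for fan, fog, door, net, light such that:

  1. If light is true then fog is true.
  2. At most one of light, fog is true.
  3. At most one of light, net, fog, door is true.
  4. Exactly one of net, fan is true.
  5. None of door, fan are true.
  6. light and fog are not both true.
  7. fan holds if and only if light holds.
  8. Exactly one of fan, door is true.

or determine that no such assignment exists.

Unsatisfiable — no assignment works.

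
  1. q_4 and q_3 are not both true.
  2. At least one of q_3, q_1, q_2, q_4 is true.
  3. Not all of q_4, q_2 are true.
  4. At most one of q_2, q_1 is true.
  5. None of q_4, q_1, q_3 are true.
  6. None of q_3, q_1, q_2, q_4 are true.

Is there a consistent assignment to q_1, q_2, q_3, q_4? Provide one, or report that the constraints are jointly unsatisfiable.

Case q_1 = True:
  Constraint (5) is violated (q_1=T) — contradiction.
Case q_1 = False:
  (5) forces q_4 = False.
  (5) forces q_3 = False.
  (2) with q_3=F, q_1=F, q_4=F forces q_2 = True.
  Constraint (6) is violated (q_2=T) — contradiction.
Both cases fail — unsatisfiable.

No satisfying assignment exists.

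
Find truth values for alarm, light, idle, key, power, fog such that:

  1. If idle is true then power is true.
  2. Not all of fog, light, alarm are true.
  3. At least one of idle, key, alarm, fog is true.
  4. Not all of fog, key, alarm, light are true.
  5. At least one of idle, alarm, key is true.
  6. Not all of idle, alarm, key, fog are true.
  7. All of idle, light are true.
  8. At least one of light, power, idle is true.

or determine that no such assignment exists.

alarm = False; light = True; idle = True; key = False; power = True; fog = True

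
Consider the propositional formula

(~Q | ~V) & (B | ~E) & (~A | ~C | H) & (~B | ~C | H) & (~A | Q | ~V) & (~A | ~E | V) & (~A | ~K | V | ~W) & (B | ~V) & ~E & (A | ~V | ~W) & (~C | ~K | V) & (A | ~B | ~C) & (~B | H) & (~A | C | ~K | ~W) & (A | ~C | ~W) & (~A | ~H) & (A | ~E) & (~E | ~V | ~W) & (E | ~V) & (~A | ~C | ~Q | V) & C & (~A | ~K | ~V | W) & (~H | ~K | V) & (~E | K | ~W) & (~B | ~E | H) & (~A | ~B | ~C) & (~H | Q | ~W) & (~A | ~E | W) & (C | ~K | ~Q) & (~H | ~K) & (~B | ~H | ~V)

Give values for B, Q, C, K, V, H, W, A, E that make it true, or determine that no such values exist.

Unit clause (~E) forces E = False.
In (E | ~V) only ~V is left, so V = False.
Unit clause (C) forces C = True.
In (~C | ~K | V) only ~K is left, so K = False.
Set B = False.
Set Q = True.
  then (~A | ~C | ~Q | V) forces A = False.
  then (A | ~C | ~W) forces W = False.
Set H = False.
All clauses satisfied.

B = False; Q = True; C = True; K = False; V = False; H = False; W = False; A = False; E = False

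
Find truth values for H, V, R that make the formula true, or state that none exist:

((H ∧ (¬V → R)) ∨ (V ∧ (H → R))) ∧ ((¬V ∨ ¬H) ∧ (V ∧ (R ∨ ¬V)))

H = False, V = True, R = True

  (H ∧ (¬V → R)) ∨ (V ∧ (H → R)) = True
    H ∧ (¬V → R) = False
      ¬V → R = True
        ¬V = False
    V ∧ (H → R) = True
      H → R = True
  (¬V ∨ ¬H) ∧ (V ∧ (R ∨ ¬V)) = True
    ¬V ∨ ¬H = True
      ¬V = False
      ¬H = True
    V ∧ (R ∨ ¬V) = True
      R ∨ ¬V = True
        ¬V = False
Both conjuncts True, so the formula holds.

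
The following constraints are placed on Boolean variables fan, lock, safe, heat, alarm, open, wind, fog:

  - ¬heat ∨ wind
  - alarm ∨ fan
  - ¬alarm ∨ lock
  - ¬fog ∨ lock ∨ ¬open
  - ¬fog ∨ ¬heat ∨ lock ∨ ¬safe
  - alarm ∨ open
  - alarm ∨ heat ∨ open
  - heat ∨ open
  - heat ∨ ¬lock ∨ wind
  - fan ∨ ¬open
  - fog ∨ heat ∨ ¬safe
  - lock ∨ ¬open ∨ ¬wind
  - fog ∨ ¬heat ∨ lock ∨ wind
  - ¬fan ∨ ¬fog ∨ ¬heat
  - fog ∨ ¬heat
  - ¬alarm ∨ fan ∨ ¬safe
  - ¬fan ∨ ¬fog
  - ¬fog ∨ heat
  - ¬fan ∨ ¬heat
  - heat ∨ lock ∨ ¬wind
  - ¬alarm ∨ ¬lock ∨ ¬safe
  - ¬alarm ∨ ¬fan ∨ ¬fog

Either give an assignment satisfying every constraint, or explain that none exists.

fan = True; lock = True; safe = False; heat = False; alarm = False; open = True; wind = True; fog = False

Set fan = True.
  then (¬fan ∨ ¬fog) forces fog = False.
  then (¬fan ∨ ¬heat) forces heat = False.
  then (heat ∨ open) forces open = True.
  then (fog ∨ heat ∨ ¬safe) forces safe = False.
Set lock = True.
  then (heat ∨ ¬lock ∨ wind) forces wind = True.
Set alarm = False.
All clauses satisfied.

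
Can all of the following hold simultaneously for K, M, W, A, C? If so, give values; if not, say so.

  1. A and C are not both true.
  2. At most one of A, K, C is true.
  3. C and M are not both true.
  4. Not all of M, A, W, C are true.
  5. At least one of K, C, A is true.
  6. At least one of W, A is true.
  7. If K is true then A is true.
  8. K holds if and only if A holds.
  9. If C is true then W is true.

K: False, M: False, W: True, A: False, C: True

  (1) A=F, C=T — not both ✓
  (2) {A, K, C}: 1 true — at most one ✓
  (3) C=T, M=F — not both ✓
  (4) {M, A, W, C}: 2/4 true — not all ✓
  (5) {K, C, A}: 1 true — at least one ✓
  (6) {W, A}: 1 true — at least one ✓
  (7) K=F ⇒ A: vacuous ✓
  (8) K=F, A=F — same ✓
  (9) C=T ⇒ W: T ✓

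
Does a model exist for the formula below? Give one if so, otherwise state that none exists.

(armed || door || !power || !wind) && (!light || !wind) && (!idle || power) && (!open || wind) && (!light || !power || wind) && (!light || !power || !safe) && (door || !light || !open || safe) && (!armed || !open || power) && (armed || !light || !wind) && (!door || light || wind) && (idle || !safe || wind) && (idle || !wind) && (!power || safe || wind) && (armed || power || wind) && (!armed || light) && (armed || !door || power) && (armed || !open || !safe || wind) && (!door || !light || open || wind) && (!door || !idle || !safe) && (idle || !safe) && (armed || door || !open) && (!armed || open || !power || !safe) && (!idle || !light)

Set door = True.
Try power = False:
  (!idle || power) forces idle = False.
  (idle || !wind) forces wind = False.
  (!open || wind) forces open = False.
  (!door || light || wind) forces light = True.
  clause (!door || !light || open || wind) is falsified — backtrack.
So power = True.
Set open = False.
Set armed = False.
Set wind = True.
  then (!light || !wind) forces light = False.
  then (idle || !wind) forces idle = True.
  then (!door || !idle || !safe) forces safe = False.
All clauses satisfied.

door: True, power: True, open: False, armed: False, wind: True, light: False, safe: False, idle: True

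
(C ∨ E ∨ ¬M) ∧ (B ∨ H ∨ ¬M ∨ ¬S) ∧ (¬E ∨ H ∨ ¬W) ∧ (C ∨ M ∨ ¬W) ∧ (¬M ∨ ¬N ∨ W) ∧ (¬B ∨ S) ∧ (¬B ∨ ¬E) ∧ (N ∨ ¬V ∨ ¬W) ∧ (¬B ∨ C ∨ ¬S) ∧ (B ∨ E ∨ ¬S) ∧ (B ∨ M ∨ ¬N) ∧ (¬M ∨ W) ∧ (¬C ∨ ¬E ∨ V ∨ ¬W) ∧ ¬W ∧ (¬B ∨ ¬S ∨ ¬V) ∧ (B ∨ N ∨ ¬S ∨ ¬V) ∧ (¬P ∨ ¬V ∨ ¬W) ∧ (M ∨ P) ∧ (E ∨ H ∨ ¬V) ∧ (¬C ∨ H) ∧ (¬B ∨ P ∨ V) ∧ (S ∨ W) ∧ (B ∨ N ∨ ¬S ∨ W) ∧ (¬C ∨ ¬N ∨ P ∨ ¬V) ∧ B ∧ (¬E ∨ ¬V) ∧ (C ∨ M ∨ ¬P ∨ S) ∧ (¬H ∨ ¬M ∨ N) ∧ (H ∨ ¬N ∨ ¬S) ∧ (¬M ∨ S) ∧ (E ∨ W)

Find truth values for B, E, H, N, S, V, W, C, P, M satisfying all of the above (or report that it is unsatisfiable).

Unsatisfiable — no assignment works.

Case E = True:
  (¬B ∨ ¬E) forces B = False.
  Clause (B) is falsified — contradiction.
Case E = False:
  (¬W) forces W = False.
  Clause (E ∨ W) is falsified — contradiction.
Both cases fail, so the formula is unsatisfiable.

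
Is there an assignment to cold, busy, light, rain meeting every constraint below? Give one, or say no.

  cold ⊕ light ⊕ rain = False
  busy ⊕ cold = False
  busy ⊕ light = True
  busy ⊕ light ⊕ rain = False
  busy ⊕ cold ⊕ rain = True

cold=T; busy=T; light=F; rain=T

cold ⊕ light ⊕ rain = T ⊕ F ⊕ T = False ✓
busy ⊕ cold = T ⊕ T = False ✓
busy ⊕ light = T ⊕ F = True ✓
busy ⊕ light ⊕ rain = T ⊕ F ⊕ T = False ✓
busy ⊕ cold ⊕ rain = T ⊕ T ⊕ T = True ✓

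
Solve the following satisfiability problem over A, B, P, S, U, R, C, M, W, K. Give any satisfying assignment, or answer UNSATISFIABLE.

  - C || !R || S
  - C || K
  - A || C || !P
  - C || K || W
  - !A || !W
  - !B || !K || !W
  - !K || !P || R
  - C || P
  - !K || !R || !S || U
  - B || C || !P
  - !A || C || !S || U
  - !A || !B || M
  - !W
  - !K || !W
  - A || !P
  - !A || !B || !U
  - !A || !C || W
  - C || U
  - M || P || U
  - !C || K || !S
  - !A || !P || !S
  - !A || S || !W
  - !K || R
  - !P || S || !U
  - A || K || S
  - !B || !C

A = False, B = False, P = False, S = False, U = True, R = True, C = True, M = True, W = False, K = True

Unit clause (!W) forces W = False.
Set A = False.
  then (A || !P) forces P = False.
  then (C || P) forces C = True.
  then (!B || !C) forces B = False.
Set S = False.
  then (A || K || S) forces K = True.
  then (!K || R) forces R = True.
Set U = True.
Set M = True.
All clauses satisfied.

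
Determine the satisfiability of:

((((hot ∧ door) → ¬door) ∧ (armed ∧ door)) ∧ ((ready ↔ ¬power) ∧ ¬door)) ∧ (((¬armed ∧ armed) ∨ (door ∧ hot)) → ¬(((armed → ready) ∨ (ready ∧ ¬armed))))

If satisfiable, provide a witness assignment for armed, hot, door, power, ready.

The formula is unsatisfiable.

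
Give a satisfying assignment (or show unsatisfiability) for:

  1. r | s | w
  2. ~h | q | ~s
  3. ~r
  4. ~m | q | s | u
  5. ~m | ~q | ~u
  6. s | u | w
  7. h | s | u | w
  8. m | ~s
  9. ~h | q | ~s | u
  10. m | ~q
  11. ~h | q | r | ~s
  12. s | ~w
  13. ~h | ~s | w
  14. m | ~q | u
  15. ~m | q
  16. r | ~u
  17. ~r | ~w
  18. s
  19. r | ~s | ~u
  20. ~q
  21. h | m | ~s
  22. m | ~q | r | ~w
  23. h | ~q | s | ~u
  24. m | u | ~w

No satisfying assignment exists.

Case s = True:
  (~r) forces r = False.
  (m | ~s) forces m = True.
  (~m | q) forces q = True.
  Clause (~q) is falsified — contradiction.
Case s = False:
  Clause (s) is falsified — contradiction.
Both cases fail, so the formula is unsatisfiable.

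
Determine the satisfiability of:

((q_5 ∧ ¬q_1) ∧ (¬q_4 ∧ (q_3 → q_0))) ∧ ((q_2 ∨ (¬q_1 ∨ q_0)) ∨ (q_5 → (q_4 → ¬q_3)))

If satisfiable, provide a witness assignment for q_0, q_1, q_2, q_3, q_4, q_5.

q_0: True; q_1: False; q_2: False; q_3: True; q_4: False; q_5: True

  (q_5 ∧ ¬q_1) ∧ (¬q_4 ∧ (q_3 → q_0)) = True
    q_5 ∧ ¬q_1 = True
      ¬q_1 = True
    ¬q_4 ∧ (q_3 → q_0) = True
      ¬q_4 = True
      q_3 → q_0 = True
  (q_2 ∨ (¬q_1 ∨ q_0)) ∨ (q_5 → (q_4 → ¬q_3)) = True
    q_2 ∨ (¬q_1 ∨ q_0) = True
      ¬q_1 ∨ q_0 = True
        ¬q_1 = True
    q_5 → (q_4 → ¬q_3) = True
      q_4 → ¬q_3 = True
        ¬q_3 = False
Both conjuncts True, so the formula holds.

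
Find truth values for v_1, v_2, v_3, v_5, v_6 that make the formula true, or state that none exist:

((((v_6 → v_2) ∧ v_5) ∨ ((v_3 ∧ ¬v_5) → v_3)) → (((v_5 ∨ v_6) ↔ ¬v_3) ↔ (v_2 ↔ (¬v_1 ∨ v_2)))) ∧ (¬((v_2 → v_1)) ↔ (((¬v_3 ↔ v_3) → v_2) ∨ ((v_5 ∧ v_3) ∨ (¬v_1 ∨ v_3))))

v_1=F, v_2=T, v_3=F, v_5=F, v_6=T

  (((v_6 → v_2) ∧ v_5) ∨ ((v_3 ∧ ¬v_5) → v_3)) → (((v_5 ∨ v_6) ↔ ¬v_3) ↔ (v_2 ↔ (¬v_1 ∨ v_2))) = True
    ((v_6 → v_2) ∧ v_5) ∨ ((v_3 ∧ ¬v_5) → v_3) = True
      (v_6 → v_2) ∧ v_5 = False
        v_6 → v_2 = True
      (v_3 ∧ ¬v_5) → v_3 = True
        v_3 ∧ ¬v_5 = False
          ¬v_5 = True
    ((v_5 ∨ v_6) ↔ ¬v_3) ↔ (v_2 ↔ (¬v_1 ∨ v_2)) = True
      (v_5 ∨ v_6) ↔ ¬v_3 = True
        v_5 ∨ v_6 = True
        ¬v_3 = True
      v_2 ↔ (¬v_1 ∨ v_2) = True
        ¬v_1 ∨ v_2 = True
          ¬v_1 = True
  ¬((v_2 → v_1)) ↔ (((¬v_3 ↔ v_3) → v_2) ∨ ((v_5 ∧ v_3) ∨ (¬v_1 ∨ v_3))) = True
    ¬((v_2 → v_1)) = True
      v_2 → v_1 = False
    ((¬v_3 ↔ v_3) → v_2) ∨ ((v_5 ∧ v_3) ∨ (¬v_1 ∨ v_3)) = True
      (¬v_3 ↔ v_3) → v_2 = True
        ¬v_3 ↔ v_3 = False
          ¬v_3 = True
      (v_5 ∧ v_3) ∨ (¬v_1 ∨ v_3) = True
        v_5 ∧ v_3 = False
        ¬v_1 ∨ v_3 = True
          ¬v_1 = True
Both conjuncts True, so the formula holds.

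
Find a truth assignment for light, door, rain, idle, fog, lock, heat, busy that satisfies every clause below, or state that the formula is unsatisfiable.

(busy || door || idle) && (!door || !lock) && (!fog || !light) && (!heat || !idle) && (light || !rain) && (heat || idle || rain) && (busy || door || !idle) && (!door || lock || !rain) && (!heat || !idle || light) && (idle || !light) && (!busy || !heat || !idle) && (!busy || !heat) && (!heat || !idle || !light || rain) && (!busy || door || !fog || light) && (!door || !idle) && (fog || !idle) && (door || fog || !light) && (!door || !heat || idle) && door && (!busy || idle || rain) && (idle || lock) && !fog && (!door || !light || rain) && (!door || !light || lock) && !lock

Unsatisfiable — no assignment works.

Case door = True:
  (!door || !lock) forces lock = False.
  (!door || lock || !rain) forces rain = False.
  (!door || !idle) forces idle = False.
  Clause (idle || lock) is falsified — contradiction.
Case door = False:
  Clause (door) is falsified — contradiction.
Both cases fail, so the formula is unsatisfiable.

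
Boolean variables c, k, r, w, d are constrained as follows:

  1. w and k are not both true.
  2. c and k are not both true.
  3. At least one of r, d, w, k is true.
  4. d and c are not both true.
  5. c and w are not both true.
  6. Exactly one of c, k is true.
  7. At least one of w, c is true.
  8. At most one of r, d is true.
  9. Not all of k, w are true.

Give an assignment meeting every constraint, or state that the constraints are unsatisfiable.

c = True, k = False, r = True, w = False, d = False

  (1) w=F, k=F — not both ✓
  (2) c=T, k=F — not both ✓
  (3) {r, d, w, k}: 1 true — at least one ✓
  (4) d=F, c=T — not both ✓
  (5) c=T, w=F — not both ✓
  (6) {c, k}: 1 true — exactly one ✓
  (7) {w, c}: 1 true — at least one ✓
  (8) {r, d}: 1 true — at most one ✓
  (9) {k, w}: 0/2 true — not all ✓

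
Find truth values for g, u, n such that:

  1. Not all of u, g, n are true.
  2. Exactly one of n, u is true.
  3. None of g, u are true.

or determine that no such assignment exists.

g=F; u=F; n=T

  (1) {u, g, n}: 1/3 true — not all ✓
  (2) {n, u}: 1 true — exactly one ✓
  (3) {g, u}: 0 true — none ✓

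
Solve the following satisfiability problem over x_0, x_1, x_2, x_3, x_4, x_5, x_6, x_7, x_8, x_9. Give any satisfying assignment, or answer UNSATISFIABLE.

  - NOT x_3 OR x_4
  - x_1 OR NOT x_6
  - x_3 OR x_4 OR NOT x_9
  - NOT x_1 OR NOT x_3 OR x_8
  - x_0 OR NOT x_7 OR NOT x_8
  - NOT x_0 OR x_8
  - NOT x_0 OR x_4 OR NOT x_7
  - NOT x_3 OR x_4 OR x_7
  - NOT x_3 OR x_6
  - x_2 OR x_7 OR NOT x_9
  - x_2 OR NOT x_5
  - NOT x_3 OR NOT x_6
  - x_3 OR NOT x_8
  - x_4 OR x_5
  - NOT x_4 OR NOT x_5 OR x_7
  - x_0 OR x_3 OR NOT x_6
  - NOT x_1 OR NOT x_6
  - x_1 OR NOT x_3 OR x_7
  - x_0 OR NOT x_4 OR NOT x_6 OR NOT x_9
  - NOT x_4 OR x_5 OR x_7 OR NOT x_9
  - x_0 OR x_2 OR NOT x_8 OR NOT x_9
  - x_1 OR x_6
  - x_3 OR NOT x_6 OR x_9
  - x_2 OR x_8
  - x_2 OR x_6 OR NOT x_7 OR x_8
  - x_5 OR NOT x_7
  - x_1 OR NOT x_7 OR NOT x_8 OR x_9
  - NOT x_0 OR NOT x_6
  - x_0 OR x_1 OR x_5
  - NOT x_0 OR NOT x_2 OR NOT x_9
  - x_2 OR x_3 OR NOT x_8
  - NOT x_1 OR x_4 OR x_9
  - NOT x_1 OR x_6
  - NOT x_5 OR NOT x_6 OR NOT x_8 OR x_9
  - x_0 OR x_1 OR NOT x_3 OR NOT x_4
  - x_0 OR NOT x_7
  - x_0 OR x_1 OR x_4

Case x_1 = True:
  (NOT x_1 OR NOT x_6) forces x_6 = False.
  Clause (NOT x_1 OR x_6) is falsified — contradiction.
Case x_1 = False:
  (x_1 OR NOT x_6) forces x_6 = False.
  Clause (x_1 OR x_6) is falsified — contradiction.
Both cases fail, so the formula is unsatisfiable.

No satisfying assignment exists.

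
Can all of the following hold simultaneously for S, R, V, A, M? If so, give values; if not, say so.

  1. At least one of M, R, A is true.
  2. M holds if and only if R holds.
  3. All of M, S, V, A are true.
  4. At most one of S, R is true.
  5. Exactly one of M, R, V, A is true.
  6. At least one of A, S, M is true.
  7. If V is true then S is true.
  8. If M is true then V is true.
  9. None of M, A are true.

Case A = True:
  Constraint (9) is violated (A=T) — contradiction.
Case A = False:
  Constraint (3) is violated (A=F) — contradiction.
Both cases fail — unsatisfiable.

Unsatisfiable — no assignment works.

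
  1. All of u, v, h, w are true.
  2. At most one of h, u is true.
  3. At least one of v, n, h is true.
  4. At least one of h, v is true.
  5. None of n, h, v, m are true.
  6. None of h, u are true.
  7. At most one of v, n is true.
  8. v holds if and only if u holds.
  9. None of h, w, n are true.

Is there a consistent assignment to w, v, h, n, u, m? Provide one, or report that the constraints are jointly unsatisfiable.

Case w = True:
  Constraint (9) is violated (w=T) — contradiction.
Case w = False:
  Constraint (1) is violated (w=F) — contradiction.
Both cases fail — unsatisfiable.

No satisfying assignment exists.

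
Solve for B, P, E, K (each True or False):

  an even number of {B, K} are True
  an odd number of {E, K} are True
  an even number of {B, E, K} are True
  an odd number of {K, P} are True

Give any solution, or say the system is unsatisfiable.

B: True, P: False, E: False, K: True

{B, K}: 2 true → even ✓
{E, K}: 1 true → odd ✓
{B, E, K}: 2 true → even ✓
{K, P}: 1 true → odd ✓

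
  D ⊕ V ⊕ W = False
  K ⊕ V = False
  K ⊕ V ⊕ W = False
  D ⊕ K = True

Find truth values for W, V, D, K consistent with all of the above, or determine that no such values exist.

No satisfying assignment exists.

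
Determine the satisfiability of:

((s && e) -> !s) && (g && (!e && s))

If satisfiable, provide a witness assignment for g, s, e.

g=T; s=T; e=F

  (s && e) -> !s = True
    s && e = False
    !s = False
  g && (!e && s) = True
    !e && s = True
      !e = True
Both conjuncts True, so the formula holds.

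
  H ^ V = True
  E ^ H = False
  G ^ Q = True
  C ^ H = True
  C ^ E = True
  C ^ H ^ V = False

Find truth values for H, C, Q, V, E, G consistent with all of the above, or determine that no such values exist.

H = False, C = True, Q = False, V = True, E = False, G = True

H ^ V = F ^ T = True ✓
E ^ H = F ^ F = False ✓
G ^ Q = T ^ F = True ✓
C ^ H = T ^ F = True ✓
C ^ E = T ^ F = True ✓
C ^ H ^ V = T ^ F ^ T = False ✓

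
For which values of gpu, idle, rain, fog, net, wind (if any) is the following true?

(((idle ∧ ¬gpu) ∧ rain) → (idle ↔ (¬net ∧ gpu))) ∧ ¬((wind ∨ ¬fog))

gpu = False; idle = False; rain = False; fog = True; net = True; wind = False

  ((idle ∧ ¬gpu) ∧ rain) → (idle ↔ (¬net ∧ gpu)) = True
    (idle ∧ ¬gpu) ∧ rain = False
      idle ∧ ¬gpu = False
        ¬gpu = True
    idle ↔ (¬net ∧ gpu) = True
      ¬net ∧ gpu = False
        ¬net = False
  ¬((wind ∨ ¬fog)) = True
    wind ∨ ¬fog = False
      ¬fog = False
Both conjuncts True, so the formula holds.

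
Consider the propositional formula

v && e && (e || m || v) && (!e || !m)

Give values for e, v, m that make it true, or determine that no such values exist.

e: True, v: True, m: False

Unit clause (v) forces v = True.
Unit clause (e) forces e = True.
In (!e || !m) only !m is left, so m = False.
All clauses satisfied.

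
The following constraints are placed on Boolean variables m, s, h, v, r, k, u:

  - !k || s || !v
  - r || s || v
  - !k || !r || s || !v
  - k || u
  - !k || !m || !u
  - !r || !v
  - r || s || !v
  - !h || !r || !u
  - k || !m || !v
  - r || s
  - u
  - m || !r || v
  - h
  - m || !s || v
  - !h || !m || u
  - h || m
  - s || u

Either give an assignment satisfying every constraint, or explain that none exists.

Unit clause (u) forces u = True.
Unit clause (h) forces h = True.
In (!h || !r || !u) only !r is left, so r = False.
In (r || s) only s is left, so s = True.
Set m = True.
  then (!k || !m || !u) forces k = False.
  then (k || !m || !v) forces v = False.
All clauses satisfied.

m = True, s = True, h = True, v = False, r = False, k = False, u = True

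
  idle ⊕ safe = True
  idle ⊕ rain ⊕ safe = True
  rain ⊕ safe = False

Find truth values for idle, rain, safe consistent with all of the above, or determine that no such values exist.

idle = True, rain = False, safe = False

idle ⊕ safe = T ⊕ F = True ✓
idle ⊕ rain ⊕ safe = T ⊕ F ⊕ F = True ✓
rain ⊕ safe = F ⊕ F = False ✓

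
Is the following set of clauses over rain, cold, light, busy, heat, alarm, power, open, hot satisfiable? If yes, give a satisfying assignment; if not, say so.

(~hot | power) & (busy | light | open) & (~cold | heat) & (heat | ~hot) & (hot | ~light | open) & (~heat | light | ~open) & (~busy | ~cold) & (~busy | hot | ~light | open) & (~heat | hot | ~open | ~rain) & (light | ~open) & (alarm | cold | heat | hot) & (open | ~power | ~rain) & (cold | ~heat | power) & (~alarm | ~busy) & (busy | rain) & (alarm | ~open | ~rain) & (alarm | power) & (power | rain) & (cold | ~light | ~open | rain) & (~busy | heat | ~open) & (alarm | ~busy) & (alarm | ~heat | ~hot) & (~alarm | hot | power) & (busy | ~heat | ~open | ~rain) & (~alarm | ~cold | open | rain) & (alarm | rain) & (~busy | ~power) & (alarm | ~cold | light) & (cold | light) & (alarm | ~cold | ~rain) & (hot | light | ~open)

Try rain = False:
  (busy | rain) forces busy = True.
  (~busy | ~cold) forces cold = False.
  (~alarm | ~busy) forces alarm = False.
  clause (alarm | ~busy) is falsified — backtrack.
So rain = True.
Set cold = False.
  then (cold | light) forces light = True.
Try busy = True:
  (~alarm | ~busy) forces alarm = False.
  clause (alarm | ~busy) is falsified — backtrack.
So busy = False.
Try heat = True:
  (cold | ~heat | power) forces power = True.
  (open | ~power | ~rain) forces open = True.
  clause (busy | ~heat | ~open | ~rain) is falsified — backtrack.
So heat = False.
  then (heat | ~hot) forces hot = False.
  then (hot | ~light | open) forces open = True.
  then (alarm | cold | heat | hot) forces alarm = True.
  then (~alarm | hot | power) forces power = True.
All clauses satisfied.

rain=T, cold=F, light=T, busy=F, heat=F, alarm=T, power=T, open=T, hot=F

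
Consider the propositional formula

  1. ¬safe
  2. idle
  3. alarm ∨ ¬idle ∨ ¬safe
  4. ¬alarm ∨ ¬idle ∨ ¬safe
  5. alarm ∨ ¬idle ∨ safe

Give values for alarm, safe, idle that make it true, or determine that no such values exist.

alarm = True, safe = False, idle = True

Unit clause (¬safe) forces safe = False.
Unit clause (idle) forces idle = True.
In (alarm ∨ ¬idle ∨ safe) only alarm is left, so alarm = True.
Check each clause:
  (¬safe): ¬safe holds.
  (idle): idle holds.
  (alarm ∨ ¬idle ∨ ¬safe): alarm holds.
  (¬alarm ∨ ¬idle ∨ ¬safe): ¬safe holds.
  (alarm ∨ ¬idle ∨ safe): alarm holds.
All clauses satisfied.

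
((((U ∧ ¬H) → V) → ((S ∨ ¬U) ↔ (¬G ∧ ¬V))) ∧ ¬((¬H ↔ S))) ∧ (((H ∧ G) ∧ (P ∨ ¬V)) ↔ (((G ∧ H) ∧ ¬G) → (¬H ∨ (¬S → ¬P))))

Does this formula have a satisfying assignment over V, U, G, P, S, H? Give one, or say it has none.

Case G = True: the formula simplifies to ((((U ∧ ¬H) → V) → ¬((S ∨ ¬U))) ∧ ¬((¬H ↔ S))) ∧ (H ∧ (P ∨ ¬V)).
  H = True: simplifies to (¬((S ∨ ¬U)) ∧ ¬(¬S)) ∧ (P ∨ ¬V).
    S = True: the conjunct ¬((S ∨ ¬U)) becomes ¬((True ∨ ¬U)) = False.
    S = False: the conjunct ¬(¬S) becomes ¬(¬False) = False.
  H = False: the conjunct H is False.
Case G = False: the conjunct ((H ∧ G) ∧ (P ∨ ¬V)) ↔ (((G ∧ H) ∧ ¬G) → (¬H ∨ (¬S → ¬P))) becomes (False ∧ (P ∨ ¬V)) ↔ (False → (¬H ∨ (¬S → ¬P))) = False.
Both cases fail — unsatisfiable.

UNSATISFIABLE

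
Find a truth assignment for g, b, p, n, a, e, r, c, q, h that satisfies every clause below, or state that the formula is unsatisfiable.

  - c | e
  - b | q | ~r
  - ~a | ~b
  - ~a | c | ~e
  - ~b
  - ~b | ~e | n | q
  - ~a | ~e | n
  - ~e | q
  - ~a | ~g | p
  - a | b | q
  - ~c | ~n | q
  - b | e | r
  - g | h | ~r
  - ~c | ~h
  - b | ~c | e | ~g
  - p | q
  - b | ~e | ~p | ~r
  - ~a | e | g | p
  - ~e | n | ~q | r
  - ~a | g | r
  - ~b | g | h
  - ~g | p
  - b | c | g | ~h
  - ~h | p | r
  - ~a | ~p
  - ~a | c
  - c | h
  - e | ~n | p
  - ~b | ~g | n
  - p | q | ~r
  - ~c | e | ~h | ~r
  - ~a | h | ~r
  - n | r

Unit clause (~b) forces b = False.
Set g = False.
Set p = False.
  then (p | q) forces q = True.
Set n = True.
  then (e | ~n | p) forces e = True.
Try a = True:
  (~a | c | ~e) forces c = True.
  (~c | ~h) forces h = False.
  (g | h | ~r) forces r = False.
  clause (~a | g | r) is falsified — backtrack.
So a = False.
Set r = False.
  then (~h | p | r) forces h = False.
  then (c | h) forces c = True.
All clauses satisfied.

g: False; b: False; p: False; n: True; a: False; e: True; r: False; c: True; q: True; h: False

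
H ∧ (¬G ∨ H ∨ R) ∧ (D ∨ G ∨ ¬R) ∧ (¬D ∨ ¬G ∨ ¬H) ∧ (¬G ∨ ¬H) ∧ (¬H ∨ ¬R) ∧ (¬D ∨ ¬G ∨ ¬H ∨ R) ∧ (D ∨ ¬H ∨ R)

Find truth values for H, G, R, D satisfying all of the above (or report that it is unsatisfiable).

Unit clause (H) forces H = True.
In (¬G ∨ ¬H) only ¬G is left, so G = False.
In (¬H ∨ ¬R) only ¬R is left, so R = False.
In (D ∨ ¬H ∨ R) only D is left, so D = True.
All clauses satisfied.

H = True, G = False, R = False, D = True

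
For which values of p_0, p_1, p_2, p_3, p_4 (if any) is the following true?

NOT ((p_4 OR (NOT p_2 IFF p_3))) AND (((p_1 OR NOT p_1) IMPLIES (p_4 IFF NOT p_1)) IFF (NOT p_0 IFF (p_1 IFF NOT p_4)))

p_0=F; p_1=T; p_2=F; p_3=F; p_4=F

  NOT ((p_4 OR (NOT p_2 IFF p_3))) = True
    p_4 OR (NOT p_2 IFF p_3) = False
      NOT p_2 IFF p_3 = False
        NOT p_2 = True
  ((p_1 OR NOT p_1) IMPLIES (p_4 IFF NOT p_1)) IFF (NOT p_0 IFF (p_1 IFF NOT p_4)) = True
    (p_1 OR NOT p_1) IMPLIES (p_4 IFF NOT p_1) = True
      p_1 OR NOT p_1 = True
        NOT p_1 = False
      p_4 IFF NOT p_1 = True
        NOT p_1 = False
    NOT p_0 IFF (p_1 IFF NOT p_4) = True
      NOT p_0 = True
      p_1 IFF NOT p_4 = True
        NOT p_4 = True
Both conjuncts True, so the formula holds.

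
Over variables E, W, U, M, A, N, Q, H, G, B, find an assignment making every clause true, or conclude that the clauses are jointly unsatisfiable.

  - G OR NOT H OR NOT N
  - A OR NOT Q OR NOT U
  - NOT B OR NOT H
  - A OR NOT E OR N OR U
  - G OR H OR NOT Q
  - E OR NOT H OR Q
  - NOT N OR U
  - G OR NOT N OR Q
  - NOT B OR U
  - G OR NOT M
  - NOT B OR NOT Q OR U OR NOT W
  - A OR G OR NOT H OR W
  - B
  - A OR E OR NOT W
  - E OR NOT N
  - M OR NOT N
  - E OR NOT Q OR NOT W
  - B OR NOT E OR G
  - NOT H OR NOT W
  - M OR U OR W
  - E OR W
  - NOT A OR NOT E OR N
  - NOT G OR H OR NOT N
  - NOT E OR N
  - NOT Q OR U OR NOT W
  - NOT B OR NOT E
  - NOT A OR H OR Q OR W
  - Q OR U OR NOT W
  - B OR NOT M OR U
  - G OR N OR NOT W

Unit clause (B) forces B = True.
In (NOT B OR NOT E) only NOT E is left, so E = False.
In (NOT B OR NOT H) only NOT H is left, so H = False.
In (NOT B OR U) only U is left, so U = True.
In (E OR NOT N) only NOT N is left, so N = False.
In (E OR W) only W is left, so W = True.
In (G OR N OR NOT W) only G is left, so G = True.
In (A OR E OR NOT W) only A is left, so A = True.
In (E OR NOT Q OR NOT W) only NOT Q is left, so Q = False.
Set M = False.
All clauses satisfied.

E: False, W: True, U: True, M: False, A: True, N: False, Q: False, H: False, G: True, B: True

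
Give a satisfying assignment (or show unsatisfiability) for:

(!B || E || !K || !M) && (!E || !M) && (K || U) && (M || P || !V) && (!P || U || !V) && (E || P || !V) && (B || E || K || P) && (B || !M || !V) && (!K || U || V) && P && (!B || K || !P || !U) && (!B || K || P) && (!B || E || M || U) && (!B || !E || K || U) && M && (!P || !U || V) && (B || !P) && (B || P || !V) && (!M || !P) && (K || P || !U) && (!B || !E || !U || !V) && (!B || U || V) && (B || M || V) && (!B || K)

No satisfying assignment exists.

Case P = True:
  (M) forces M = True.
  Clause (!M || !P) is falsified — contradiction.
Case P = False:
  Clause (P) is falsified — contradiction.
Both cases fail, so the formula is unsatisfiable.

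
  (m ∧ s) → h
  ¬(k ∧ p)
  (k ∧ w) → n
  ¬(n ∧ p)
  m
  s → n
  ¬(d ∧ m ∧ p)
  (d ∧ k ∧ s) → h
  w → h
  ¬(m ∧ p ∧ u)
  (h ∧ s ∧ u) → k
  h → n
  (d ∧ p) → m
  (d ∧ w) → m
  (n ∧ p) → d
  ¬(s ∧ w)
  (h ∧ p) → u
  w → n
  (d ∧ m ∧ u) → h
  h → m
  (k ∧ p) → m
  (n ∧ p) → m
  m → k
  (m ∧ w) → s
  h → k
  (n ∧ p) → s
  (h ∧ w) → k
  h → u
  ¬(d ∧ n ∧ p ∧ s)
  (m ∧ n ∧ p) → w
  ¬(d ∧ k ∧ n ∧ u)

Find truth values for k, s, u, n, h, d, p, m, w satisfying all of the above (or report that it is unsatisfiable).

Unit clause (m) forces m = True.
In (k ∨ ¬m) only k is left, so k = True.
In (¬k ∨ ¬p) only ¬p is left, so p = False.
Set s = False.
  then (¬m ∨ s ∨ ¬w) forces w = False.
Set u = False.
  then (¬h ∨ u) forces h = False.
Set n = True.
Set d = False.
All clauses satisfied.

k=T, s=F, u=F, n=T, h=F, d=F, p=F, m=T, w=F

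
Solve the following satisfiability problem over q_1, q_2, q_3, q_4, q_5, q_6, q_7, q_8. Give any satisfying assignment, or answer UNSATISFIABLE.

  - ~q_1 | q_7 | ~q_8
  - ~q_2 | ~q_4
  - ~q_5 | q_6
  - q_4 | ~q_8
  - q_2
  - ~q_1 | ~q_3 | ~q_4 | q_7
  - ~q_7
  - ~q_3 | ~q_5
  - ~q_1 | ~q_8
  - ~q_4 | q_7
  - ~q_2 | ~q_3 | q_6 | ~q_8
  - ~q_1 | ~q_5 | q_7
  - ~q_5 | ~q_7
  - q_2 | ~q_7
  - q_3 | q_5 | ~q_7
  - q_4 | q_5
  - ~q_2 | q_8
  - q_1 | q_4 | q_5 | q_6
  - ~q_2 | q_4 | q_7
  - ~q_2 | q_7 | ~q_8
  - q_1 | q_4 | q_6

Case q_2 = True:
  (~q_2 | ~q_4) forces q_4 = False.
  (q_4 | ~q_8) forces q_8 = False.
  Clause (~q_2 | q_8) is falsified — contradiction.
Case q_2 = False:
  Clause (q_2) is falsified — contradiction.
Both cases fail, so the formula is unsatisfiable.

The formula is unsatisfiable.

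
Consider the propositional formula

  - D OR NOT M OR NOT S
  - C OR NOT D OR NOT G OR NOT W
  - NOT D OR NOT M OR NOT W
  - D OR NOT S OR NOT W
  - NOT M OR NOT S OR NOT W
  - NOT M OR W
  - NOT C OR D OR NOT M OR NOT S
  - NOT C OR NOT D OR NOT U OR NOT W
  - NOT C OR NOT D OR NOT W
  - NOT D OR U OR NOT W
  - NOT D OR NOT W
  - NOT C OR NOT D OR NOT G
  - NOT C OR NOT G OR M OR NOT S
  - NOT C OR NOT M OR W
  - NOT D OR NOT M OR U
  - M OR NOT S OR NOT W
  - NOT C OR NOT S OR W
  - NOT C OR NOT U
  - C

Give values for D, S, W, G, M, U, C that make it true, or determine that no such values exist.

D: False; S: False; W: True; G: True; M: False; U: False; C: True

Unit clause (C) forces C = True.
In (NOT C OR NOT U) only NOT U is left, so U = False.
Set D = False.
Try S = True:
  (D OR NOT M OR NOT S) forces M = False.
  (D OR NOT S OR NOT W) forces W = False.
  clause (NOT C OR NOT S OR W) is falsified — backtrack.
So S = False.
Set W = True.
Set G = True.
Set M = False.
All clauses satisfied.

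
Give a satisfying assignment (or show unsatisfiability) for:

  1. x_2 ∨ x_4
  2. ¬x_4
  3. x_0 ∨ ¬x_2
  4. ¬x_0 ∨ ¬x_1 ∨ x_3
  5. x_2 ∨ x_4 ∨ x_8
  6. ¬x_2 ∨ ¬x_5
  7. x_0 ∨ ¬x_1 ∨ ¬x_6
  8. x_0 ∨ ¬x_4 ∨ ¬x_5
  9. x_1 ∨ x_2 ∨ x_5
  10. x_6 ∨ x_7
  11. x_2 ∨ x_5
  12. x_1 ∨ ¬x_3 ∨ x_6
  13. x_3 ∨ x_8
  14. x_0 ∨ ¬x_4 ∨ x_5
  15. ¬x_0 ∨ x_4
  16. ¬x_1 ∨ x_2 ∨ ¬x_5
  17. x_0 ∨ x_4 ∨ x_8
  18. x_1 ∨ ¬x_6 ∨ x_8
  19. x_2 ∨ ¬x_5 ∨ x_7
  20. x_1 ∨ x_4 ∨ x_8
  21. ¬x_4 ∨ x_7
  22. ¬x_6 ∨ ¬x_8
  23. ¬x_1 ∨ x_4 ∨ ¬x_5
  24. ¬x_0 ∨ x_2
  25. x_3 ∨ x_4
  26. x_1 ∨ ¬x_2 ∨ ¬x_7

UNSATISFIABLE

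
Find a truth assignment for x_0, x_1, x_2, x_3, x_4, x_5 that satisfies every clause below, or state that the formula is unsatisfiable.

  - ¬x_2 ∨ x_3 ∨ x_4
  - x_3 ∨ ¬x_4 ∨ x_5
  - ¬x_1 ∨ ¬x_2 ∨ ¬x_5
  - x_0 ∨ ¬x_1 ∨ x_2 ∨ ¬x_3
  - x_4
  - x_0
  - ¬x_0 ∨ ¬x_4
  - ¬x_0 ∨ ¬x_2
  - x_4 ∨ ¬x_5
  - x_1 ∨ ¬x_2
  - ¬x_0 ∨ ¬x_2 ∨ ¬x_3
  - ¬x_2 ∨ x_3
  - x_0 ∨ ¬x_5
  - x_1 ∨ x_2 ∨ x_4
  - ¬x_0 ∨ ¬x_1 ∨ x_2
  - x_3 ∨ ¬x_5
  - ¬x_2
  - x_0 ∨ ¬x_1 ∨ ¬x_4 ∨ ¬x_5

Case x_0 = True:
  (x_4) forces x_4 = True.
  Clause (¬x_0 ∨ ¬x_4) is falsified — contradiction.
Case x_0 = False:
  Clause (x_0) is falsified — contradiction.
Both cases fail, so the formula is unsatisfiable.

No satisfying assignment exists.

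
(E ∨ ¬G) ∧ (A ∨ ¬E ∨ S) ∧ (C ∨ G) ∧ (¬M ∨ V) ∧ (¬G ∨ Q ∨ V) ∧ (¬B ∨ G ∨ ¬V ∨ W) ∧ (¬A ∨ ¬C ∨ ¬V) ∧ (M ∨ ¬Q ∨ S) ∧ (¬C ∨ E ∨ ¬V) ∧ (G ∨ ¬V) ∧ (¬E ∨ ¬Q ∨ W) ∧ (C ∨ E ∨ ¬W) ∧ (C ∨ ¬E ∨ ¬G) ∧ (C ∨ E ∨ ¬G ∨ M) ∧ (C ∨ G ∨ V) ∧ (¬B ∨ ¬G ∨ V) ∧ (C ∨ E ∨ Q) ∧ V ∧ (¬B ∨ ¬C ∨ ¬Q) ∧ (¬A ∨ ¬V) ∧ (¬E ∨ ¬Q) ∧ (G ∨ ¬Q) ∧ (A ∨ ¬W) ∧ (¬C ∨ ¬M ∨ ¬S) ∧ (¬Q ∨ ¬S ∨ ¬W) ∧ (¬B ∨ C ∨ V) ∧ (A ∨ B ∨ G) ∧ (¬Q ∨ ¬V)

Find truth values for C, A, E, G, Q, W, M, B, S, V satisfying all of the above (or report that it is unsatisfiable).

C=T; A=F; E=T; G=T; Q=F; W=F; M=F; B=T; S=T; V=T

Unit clause (V) forces V = True.
In (¬A ∨ ¬V) only ¬A is left, so A = False.
In (A ∨ ¬W) only ¬W is left, so W = False.
In (¬Q ∨ ¬V) only ¬Q is left, so Q = False.
In (G ∨ ¬V) only G is left, so G = True.
In (E ∨ ¬G) only E is left, so E = True.
In (A ∨ ¬E ∨ S) only S is left, so S = True.
In (C ∨ ¬E ∨ ¬G) only C is left, so C = True.
In (¬C ∨ ¬M ∨ ¬S) only ¬M is left, so M = False.
Set B = True.
All clauses satisfied.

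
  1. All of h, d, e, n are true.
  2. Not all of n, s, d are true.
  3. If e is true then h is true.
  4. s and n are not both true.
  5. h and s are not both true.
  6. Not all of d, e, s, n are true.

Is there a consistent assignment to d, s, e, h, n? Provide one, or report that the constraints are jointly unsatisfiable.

d=T; s=F; e=T; h=T; n=T

  (1) {h, d, e, n}: all 4 true ✓
  (2) {n, s, d}: 2/3 true — not all ✓
  (3) e=T ⇒ h: T ✓
  (4) s=F, n=T — not both ✓
  (5) h=T, s=F — not both ✓
  (6) {d, e, s, n}: 3/4 true — not all ✓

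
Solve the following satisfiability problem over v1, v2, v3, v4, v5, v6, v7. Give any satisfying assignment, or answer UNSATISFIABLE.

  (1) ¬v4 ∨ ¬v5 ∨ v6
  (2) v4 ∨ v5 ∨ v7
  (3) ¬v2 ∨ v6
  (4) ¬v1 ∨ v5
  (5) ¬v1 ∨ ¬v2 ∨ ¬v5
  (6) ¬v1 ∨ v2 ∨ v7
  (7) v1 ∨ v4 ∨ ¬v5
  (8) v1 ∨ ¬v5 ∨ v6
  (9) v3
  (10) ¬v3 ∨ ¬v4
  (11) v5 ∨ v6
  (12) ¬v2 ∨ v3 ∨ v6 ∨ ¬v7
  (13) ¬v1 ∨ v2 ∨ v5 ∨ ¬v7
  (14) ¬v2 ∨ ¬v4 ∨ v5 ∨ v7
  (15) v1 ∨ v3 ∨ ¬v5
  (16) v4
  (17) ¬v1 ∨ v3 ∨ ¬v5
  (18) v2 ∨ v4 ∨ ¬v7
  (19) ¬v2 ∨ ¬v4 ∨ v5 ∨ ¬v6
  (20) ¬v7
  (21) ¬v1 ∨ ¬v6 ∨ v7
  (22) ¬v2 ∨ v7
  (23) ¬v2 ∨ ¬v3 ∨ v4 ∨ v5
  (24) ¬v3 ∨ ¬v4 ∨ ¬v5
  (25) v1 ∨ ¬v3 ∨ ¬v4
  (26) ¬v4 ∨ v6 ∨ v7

No satisfying assignment exists.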